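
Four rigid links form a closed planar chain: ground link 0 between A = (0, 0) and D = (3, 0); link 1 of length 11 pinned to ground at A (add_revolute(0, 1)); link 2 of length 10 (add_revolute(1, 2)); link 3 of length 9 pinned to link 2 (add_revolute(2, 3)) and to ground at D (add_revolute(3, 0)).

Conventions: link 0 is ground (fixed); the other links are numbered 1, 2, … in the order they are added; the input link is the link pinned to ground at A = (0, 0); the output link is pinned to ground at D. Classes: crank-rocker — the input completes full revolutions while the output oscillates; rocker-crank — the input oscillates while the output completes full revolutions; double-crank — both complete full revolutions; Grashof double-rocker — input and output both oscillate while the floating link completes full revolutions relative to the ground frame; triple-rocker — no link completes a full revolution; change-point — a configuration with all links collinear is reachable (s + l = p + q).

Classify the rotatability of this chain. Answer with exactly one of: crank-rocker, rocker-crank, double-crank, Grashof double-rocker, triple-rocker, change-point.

lengths: ground=3, input=11, coupler=10, output=9
sorted: s=3 (shortest), l=11 (longest), p+q=19
s + l = 14 vs p + q = 19
s + l < p + q (Grashof) with shortest = ground link → double-crank

double-crank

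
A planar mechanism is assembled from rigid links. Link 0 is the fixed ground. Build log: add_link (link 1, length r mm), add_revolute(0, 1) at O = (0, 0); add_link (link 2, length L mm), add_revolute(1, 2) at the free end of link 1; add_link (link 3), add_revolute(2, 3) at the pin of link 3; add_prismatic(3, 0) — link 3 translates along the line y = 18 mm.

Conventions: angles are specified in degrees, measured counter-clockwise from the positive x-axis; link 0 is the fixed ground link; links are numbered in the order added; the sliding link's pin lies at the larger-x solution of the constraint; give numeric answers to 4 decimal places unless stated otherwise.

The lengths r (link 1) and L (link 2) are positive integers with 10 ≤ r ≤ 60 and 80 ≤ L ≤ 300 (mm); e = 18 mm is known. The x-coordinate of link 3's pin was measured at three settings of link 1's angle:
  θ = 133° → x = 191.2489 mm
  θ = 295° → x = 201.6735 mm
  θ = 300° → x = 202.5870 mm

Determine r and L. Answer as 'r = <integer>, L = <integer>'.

constraint per measurement: (x − r cos θ)² + (r sin θ − e)² = L²
subtracting the θ₁ and θ₂ equations cancels the r² and L² terms:
r = (x₁² − x₂²) / (2[(x₁cos θ₁ + e sin θ₁) − (x₂cos θ₂ + e sin θ₂)]) = 11.0000 → r = 11
L² = (x₁ − r cos θ₁)² + (r sin θ₁ − e)² = 39601.0173 → L = 199.0000 → L = 199
check at θ₃=300°: x = 202.5870 (printed 202.5870) ✓

r = 11, L = 199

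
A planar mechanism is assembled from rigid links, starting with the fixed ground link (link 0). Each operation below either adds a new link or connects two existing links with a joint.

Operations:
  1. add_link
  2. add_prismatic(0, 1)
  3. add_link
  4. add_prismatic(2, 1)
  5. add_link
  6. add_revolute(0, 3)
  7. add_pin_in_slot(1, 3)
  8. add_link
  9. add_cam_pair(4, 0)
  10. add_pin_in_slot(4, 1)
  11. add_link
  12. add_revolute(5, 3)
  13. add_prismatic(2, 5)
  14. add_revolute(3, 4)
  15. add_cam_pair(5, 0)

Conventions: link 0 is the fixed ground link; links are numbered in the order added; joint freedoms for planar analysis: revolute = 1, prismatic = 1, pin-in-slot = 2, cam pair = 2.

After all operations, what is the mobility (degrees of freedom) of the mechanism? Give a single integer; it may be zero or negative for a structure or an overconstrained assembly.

link 0 = ground. State L|J1|J2 = 1|0|0
+link1  2|0|0
P(0,1) f=1→J1  2|1|0
+link2  3|1|0
P(2,1) f=1→J1  3|2|0
+link3  4|2|0
R(0,3) f=1→J1  4|3|0
PS(1,3) f=2→J2  4|3|1
+link4  5|3|1
C(4,0) f=2→J2  5|3|2
PS(4,1) f=2→J2  5|3|3
+link5  6|3|3
R(5,3) f=1→J1  6|4|3
P(2,5) f=1→J1  6|5|3
R(3,4) f=1→J1  6|6|3
C(5,0) f=2→J2  6|6|4
M = 3(6−1)−2·6−4 = 15−12−4 = -1

M = -1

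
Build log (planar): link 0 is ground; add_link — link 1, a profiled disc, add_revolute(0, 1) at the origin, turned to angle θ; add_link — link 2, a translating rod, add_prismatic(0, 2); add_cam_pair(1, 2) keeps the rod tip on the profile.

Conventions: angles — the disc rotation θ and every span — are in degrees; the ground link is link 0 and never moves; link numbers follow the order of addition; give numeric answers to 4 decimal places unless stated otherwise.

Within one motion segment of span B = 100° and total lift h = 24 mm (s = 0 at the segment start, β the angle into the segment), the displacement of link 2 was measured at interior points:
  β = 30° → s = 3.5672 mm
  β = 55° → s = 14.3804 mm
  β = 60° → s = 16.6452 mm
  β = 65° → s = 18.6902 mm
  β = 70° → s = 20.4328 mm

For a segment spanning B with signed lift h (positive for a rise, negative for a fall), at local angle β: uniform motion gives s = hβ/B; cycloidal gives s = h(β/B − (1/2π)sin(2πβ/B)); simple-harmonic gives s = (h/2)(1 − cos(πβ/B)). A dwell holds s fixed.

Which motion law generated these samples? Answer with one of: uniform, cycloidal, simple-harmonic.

candidates at β/B = r: uniform s = h·r (linear in β); cycloidal s = h·(r − sin(2πr)/(2π)); simple-harmonic s = (h/2)(1 − cos(πr))
β=30°: printed 3.5672 | uniform 7.2000, cycloidal 3.5672, simple-harmonic 4.9466
β=55°: printed 14.3804 | uniform 13.2000, cycloidal 14.3804, simple-harmonic 13.8772
β=60°: printed 16.6452 | uniform 14.4000, cycloidal 16.6452, simple-harmonic 15.7082
β=65°: printed 18.6902 | uniform 15.6000, cycloidal 18.6902, simple-harmonic 17.4479
β=70°: printed 20.4328 | uniform 16.8000, cycloidal 20.4328, simple-harmonic 19.0534
only one law matches every sample → cycloidal

cycloidal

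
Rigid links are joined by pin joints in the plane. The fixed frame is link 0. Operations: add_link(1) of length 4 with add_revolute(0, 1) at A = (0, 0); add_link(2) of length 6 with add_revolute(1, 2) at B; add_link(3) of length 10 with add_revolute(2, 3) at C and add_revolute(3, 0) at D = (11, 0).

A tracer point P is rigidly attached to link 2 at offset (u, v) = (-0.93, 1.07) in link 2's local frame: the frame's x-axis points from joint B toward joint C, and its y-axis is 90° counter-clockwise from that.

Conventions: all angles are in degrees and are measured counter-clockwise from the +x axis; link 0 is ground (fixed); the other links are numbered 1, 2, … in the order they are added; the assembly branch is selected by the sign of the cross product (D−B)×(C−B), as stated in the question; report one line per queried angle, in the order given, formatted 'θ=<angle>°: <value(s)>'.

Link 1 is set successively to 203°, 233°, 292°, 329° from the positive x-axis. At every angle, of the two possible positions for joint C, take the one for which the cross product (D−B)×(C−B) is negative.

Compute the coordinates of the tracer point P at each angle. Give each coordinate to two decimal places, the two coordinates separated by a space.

A=(0,0), D=(11.00,0)
θ=203°: B = A + 4.00·(cos203°, sin203°) = (-3.6820, -1.5629)
θ=203°: |BD| = 14.7650
θ=203°: circle(B,6.00) ∩ circle(D,10.00): a=5.2152, h=2.9668
θ=203°:   candidates: C₊=(1.1898,1.9392) cross=43.804; C₋=(1.8179,-3.9610) cross=-43.804
θ=203°:   branch - wants cross < 0 → take C=(1.8179,-3.9610) (cross=-43.804)
θ=203°: ex = (C−B)/|BC| = (0.9167,-0.3997); ey = (0.3997,0.9167)
θ=203°: P = B + -0.93·ex + 1.07·ey = (-4.1069,-0.2104)
θ=233°: B = A + 4.00·(cos233°, sin233°) = (-2.4073, -3.1945)
θ=233°: |BD| = 13.7826
θ=233°: circle(B,6.00) ∩ circle(D,10.00): a=4.5695, h=3.8884
θ=233°:   candidates: C₊=(1.1366,1.6471) cross=53.592; C₋=(2.9391,-5.9179) cross=-53.592
θ=233°:   branch - wants cross < 0 → take C=(2.9391,-5.9179) (cross=-53.592)
θ=233°: ex = (C−B)/|BC| = (0.8911,-0.4539); ey = (0.4539,0.8911)
θ=233°: P = B + -0.93·ex + 1.07·ey = (-2.7503,-1.8190)
θ=292°: B = A + 4.00·(cos292°, sin292°) = (1.4984, -3.7087)
θ=292°: |BD| = 10.1997
θ=292°: circle(B,6.00) ∩ circle(D,10.00): a=1.9625, h=5.6700
θ=292°:   candidates: C₊=(1.2650,2.2867) cross=57.832; C₋=(5.3883,-8.2770) cross=-57.832
θ=292°:   branch - wants cross < 0 → take C=(5.3883,-8.2770) (cross=-57.832)
θ=292°: ex = (C−B)/|BC| = (0.6483,-0.7614); ey = (0.7614,0.6483)
θ=292°: P = B + -0.93·ex + 1.07·ey = (1.7102,-2.3070)
θ=329°: B = A + 4.00·(cos329°, sin329°) = (3.4287, -2.0602)
θ=329°: |BD| = 7.8466
θ=329°: circle(B,6.00) ∩ circle(D,10.00): a=-0.1549, h=5.9980
θ=329°:   candidates: C₊=(1.7044,3.6868) cross=47.064; C₋=(4.8540,-7.8884) cross=-47.064
θ=329°:   branch - wants cross < 0 → take C=(4.8540,-7.8884) (cross=-47.064)
θ=329°: ex = (C−B)/|BC| = (0.2376,-0.9714); ey = (0.9714,0.2376)
θ=329°: P = B + -0.93·ex + 1.07·ey = (4.2471,-0.9026)

θ=203°: -4.11 -0.21
θ=233°: -2.75 -1.82
θ=292°: 1.71 -2.31
θ=329°: 4.25 -0.90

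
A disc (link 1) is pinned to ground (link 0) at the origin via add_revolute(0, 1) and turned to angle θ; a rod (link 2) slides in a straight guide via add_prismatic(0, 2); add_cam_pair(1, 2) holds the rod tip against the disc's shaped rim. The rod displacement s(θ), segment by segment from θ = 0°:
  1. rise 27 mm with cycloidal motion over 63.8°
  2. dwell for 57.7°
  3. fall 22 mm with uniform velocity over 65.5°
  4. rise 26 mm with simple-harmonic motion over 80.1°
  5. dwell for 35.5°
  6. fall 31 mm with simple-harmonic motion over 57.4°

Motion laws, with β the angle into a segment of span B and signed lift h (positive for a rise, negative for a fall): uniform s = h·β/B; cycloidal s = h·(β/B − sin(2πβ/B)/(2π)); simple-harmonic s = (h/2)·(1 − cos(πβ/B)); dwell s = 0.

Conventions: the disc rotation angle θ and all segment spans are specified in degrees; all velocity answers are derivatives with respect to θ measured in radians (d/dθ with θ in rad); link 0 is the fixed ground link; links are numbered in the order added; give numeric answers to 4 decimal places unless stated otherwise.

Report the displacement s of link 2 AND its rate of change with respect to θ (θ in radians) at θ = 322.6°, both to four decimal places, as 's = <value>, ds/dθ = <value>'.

segment 1 (0° to 63.8°, cycloidal, h = 27) is passed completely: s = 0.0000 + (27) = 27.0000
segment 2 (63.8° to 121.5°, dwell): s unchanged at 27.0000
segment 3 (121.5° to 187°, uniform, h = -22) is passed completely: s = 27.0000 + (-22) = 5.0000
segment 4 (187° to 267.1°, simple-harmonic, h = 26) is passed completely: s = 5.0000 + (26) = 31.0000
segment 5 (267.1° to 302.6°, dwell): s unchanged at 31.0000
θ = 322.6° falls in segment 6 (302.6° to 360°, simple-harmonic, h = -31): β = 322.6 − 302.6 = 20°, B = 57.4°; Δs = -31/2·(1 − cos(π·0.3484)) = -8.3952; s = 31.0000 − 8.3952 = 22.6048
velocity in seg [302.6°–360°] (simple-harmonic), θ in radians: β = 20° = 0.3491 rad, B = 57.4° = 1.0018 rad; ds/dθ = (πh/(2B)) sin(πβ/B) = (π·(-31)/(2·1.0018)) sin(π·0.3484) = -43.199283 mm/rad

s = 22.6048, ds/dθ = -43.1993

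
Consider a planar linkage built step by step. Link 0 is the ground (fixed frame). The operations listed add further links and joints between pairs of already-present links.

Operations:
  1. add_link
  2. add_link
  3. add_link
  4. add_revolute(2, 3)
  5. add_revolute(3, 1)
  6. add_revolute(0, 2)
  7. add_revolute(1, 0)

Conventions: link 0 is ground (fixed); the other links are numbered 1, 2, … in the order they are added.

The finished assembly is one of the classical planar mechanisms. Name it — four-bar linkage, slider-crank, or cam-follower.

links: 4 (incl. ground); joints: 4 revolute, 0 prismatic, 0 higher (cam) pair, forming one closed loop
4 links in a single 4R loop → four-bar linkage

four-bar linkage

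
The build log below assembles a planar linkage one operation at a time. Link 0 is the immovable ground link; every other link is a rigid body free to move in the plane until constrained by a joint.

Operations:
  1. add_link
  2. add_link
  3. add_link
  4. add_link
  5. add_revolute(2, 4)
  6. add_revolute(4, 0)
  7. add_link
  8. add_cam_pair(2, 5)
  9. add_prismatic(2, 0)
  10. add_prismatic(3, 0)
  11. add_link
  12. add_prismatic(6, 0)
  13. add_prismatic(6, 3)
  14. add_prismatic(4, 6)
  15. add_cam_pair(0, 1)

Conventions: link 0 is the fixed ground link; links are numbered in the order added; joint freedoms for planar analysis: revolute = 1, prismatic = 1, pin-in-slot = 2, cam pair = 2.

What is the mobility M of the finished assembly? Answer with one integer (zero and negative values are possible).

link 0 = ground. State L|J1|J2 = 1|0|0
+link1  2|0|0
+link2  3|0|0
+link3  4|0|0
+link4  5|0|0
R(2,4) f=1→J1  5|1|0
R(4,0) f=1→J1  5|2|0
+link5  6|2|0
C(2,5) f=2→J2  6|2|1
P(2,0) f=1→J1  6|3|1
P(3,0) f=1→J1  6|4|1
+link6  7|4|1
P(6,0) f=1→J1  7|5|1
P(6,3) f=1→J1  7|6|1
P(4,6) f=1→J1  7|7|1
C(0,1) f=2→J2  7|7|2
M = 3(7−1)−2·7−2 = 18−14−2 = 2

M = 2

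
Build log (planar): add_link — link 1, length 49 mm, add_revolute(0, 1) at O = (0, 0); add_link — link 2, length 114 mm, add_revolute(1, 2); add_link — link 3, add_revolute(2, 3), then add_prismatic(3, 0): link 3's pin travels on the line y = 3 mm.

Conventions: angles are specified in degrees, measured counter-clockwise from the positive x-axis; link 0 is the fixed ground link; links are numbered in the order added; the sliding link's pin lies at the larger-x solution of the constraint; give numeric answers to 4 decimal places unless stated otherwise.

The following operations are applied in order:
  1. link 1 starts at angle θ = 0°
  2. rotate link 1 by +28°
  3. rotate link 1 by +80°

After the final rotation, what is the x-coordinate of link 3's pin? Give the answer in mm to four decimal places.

geometry: r = 49 mm, L = 114 mm, e = 3 mm; θ starts at 0°
rotate link 1 by +28°: θ ← 0° +28° = 28°
rotate link 1 by +80°: θ ← 28° +80° = 108°
crank pin P = (r cos θ, r sin θ) = (-15.141833, 46.601769)
h = r sin θ − e = 46.601769 − 3 = 43.601769
x = r cos θ + √(L² − h²) = -15.141833 + 105.332263 = 90.190431

90.1904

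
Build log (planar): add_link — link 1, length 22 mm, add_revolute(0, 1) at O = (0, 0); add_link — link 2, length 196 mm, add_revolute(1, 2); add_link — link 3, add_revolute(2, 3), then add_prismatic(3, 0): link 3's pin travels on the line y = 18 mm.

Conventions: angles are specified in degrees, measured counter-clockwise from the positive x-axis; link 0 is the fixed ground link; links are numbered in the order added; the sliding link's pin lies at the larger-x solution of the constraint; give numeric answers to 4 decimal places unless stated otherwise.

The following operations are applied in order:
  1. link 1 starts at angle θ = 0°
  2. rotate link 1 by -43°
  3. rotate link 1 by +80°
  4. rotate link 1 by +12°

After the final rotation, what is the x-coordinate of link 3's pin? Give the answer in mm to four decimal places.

geometry: r = 22 mm, L = 196 mm, e = 18 mm; θ starts at 0°
rotate link 1 by -43°: θ ← 0° -43° = -43°
rotate link 1 by +80°: θ ← -43° +80° = 37°
rotate link 1 by +12°: θ ← 37° +12° = 49°
crank pin P = (r cos θ, r sin θ) = (14.433299, 16.603611)
h = r sin θ − e = 16.603611 − 18 = -1.396389
x = r cos θ + √(L² − h²) = 14.433299 + 195.995026 = 210.428324

210.4283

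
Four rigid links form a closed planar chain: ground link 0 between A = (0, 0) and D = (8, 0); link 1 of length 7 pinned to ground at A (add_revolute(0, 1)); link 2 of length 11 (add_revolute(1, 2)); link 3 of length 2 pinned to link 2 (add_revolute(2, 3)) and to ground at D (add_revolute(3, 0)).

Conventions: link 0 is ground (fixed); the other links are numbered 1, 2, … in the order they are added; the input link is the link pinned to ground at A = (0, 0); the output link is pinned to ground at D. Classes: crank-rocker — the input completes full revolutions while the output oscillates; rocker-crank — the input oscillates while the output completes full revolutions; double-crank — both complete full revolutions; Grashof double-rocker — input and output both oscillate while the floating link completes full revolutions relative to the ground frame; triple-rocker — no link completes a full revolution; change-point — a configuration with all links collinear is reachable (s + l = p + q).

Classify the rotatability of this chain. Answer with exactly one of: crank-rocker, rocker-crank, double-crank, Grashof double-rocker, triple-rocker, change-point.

lengths: ground=8, input=7, coupler=11, output=2
sorted: s=2 (shortest), l=11 (longest), p+q=15
s + l = 13 vs p + q = 15
s + l < p + q (Grashof) with shortest = output link → rocker-crank

rocker-crank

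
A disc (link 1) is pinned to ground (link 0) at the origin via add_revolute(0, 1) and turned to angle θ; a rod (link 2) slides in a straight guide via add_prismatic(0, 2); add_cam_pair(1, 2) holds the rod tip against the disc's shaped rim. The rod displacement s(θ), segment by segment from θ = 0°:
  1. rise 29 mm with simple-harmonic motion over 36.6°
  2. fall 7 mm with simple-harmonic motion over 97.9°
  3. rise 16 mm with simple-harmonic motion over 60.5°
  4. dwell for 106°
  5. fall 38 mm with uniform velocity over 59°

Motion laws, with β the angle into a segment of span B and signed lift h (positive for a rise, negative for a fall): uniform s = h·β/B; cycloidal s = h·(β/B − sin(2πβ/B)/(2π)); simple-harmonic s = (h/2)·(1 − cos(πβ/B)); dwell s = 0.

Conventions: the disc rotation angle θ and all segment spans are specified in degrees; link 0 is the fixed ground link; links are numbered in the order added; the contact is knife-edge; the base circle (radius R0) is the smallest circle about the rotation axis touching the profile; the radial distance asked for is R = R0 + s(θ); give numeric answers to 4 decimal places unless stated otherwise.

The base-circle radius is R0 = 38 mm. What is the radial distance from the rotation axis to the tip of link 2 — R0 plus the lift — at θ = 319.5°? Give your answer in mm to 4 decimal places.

segment 1 (0° to 36.6°, simple-harmonic, h = 29) is passed completely: s = 0.0000 + (29) = 29.0000
segment 2 (36.6° to 134.5°, simple-harmonic, h = -7) is passed completely: s = 29.0000 + (-7) = 22.0000
segment 3 (134.5° to 195°, simple-harmonic, h = 16) is passed completely: s = 22.0000 + (16) = 38.0000
segment 4 (195° to 301°, dwell): s unchanged at 38.0000
θ = 319.5° falls in segment 5 (301° to 360°, uniform, h = -38): β = 319.5 − 301 = 18.5°, B = 59°; Δs = -38·18.5/59 = -11.9153; s = 38.0000 − 11.9153 = 26.0847
R = R0 + s = 38 + 26.0847 = 64.0847

64.0847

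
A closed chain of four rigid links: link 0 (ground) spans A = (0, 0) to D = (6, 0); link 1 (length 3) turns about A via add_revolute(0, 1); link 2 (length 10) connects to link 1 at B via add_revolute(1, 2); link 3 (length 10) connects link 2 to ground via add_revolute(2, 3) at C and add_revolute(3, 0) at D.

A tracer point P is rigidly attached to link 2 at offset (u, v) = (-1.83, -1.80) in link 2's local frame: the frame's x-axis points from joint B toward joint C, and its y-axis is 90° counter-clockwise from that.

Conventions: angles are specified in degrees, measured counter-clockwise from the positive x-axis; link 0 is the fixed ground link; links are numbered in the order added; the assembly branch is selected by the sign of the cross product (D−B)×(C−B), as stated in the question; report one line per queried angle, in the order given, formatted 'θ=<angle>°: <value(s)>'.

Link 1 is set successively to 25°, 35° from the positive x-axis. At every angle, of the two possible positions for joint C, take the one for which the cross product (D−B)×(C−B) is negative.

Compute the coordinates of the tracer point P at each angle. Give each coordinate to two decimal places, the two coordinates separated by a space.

A=(0,0), D=(6.00,0)
θ=25°: B = A + 3.00·(cos25°, sin25°) = (2.7189, 1.2679)
θ=25°: |BD| = 3.5175
θ=25°: circle(B,10.00) ∩ circle(D,10.00): a=1.7588, h=9.8441
θ=25°:   candidates: C₊=(7.9077,9.8164) cross=34.627; C₋=(0.8112,-8.5485) cross=-34.627
θ=25°:   branch - wants cross < 0 → take C=(0.8112,-8.5485) (cross=-34.627)
θ=25°: ex = (C−B)/|BC| = (-0.1908,-0.9816); ey = (0.9816,-0.1908)
θ=25°: P = B + -1.83·ex + -1.80·ey = (1.3011,3.4076)
θ=35°: B = A + 3.00·(cos35°, sin35°) = (2.4575, 1.7207)
θ=35°: |BD| = 3.9383
θ=35°: circle(B,10.00) ∩ circle(D,10.00): a=1.9692, h=9.8042
θ=35°:   candidates: C₊=(8.5124,9.6793) cross=38.612; C₋=(-0.0549,-7.9585) cross=-38.612
θ=35°:   branch - wants cross < 0 → take C=(-0.0549,-7.9585) (cross=-38.612)
θ=35°: ex = (C−B)/|BC| = (-0.2512,-0.9679); ey = (0.9679,-0.2512)
θ=35°: P = B + -1.83·ex + -1.80·ey = (1.1750,3.9443)

θ=25°: 1.30 3.41
θ=35°: 1.17 3.94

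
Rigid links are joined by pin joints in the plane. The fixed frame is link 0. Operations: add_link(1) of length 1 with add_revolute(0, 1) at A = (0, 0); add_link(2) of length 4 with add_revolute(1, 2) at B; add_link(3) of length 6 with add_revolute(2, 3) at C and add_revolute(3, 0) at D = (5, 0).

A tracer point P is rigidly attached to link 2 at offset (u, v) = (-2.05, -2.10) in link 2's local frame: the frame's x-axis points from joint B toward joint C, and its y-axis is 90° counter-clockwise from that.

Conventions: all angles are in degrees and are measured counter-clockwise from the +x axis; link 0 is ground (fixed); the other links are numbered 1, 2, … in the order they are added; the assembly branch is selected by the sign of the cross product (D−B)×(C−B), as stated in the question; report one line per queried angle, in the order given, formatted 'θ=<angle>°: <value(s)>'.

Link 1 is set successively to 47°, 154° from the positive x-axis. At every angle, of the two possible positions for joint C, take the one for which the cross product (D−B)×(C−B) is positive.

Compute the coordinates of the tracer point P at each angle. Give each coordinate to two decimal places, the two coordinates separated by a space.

A=(0,0), D=(5.00,0)
θ=47°: B = A + 1.00·(cos47°, sin47°) = (0.6820, 0.7314)
θ=47°: |BD| = 4.3795
θ=47°: circle(B,4.00) ∩ circle(D,6.00): a=-0.0936, h=3.9989
θ=47°:   candidates: C₊=(1.2575,4.6897) cross=17.513; C₋=(-0.0781,-3.1958) cross=-17.513
θ=47°:   branch + wants cross > 0 → take C=(1.2575,4.6897) (cross=17.513)
θ=47°: ex = (C−B)/|BC| = (0.1439,0.9896); ey = (-0.9896,0.1439)
θ=47°: P = B + -2.05·ex + -2.10·ey = (2.4652,-1.5995)
θ=154°: B = A + 1.00·(cos154°, sin154°) = (-0.8988, 0.4384)
θ=154°: |BD| = 5.9151
θ=154°: circle(B,4.00) ∩ circle(D,6.00): a=1.2669, h=3.7941
θ=154°:   candidates: C₊=(0.6458,4.1281) cross=22.442; C₋=(0.0835,-3.4391) cross=-22.442
θ=154°:   branch + wants cross > 0 → take C=(0.6458,4.1281) (cross=22.442)
θ=154°: ex = (C−B)/|BC| = (0.3862,0.9224); ey = (-0.9224,0.3862)
θ=154°: P = B + -2.05·ex + -2.10·ey = (0.2467,-2.2635)

θ=47°: 2.47 -1.60
θ=154°: 0.25 -2.26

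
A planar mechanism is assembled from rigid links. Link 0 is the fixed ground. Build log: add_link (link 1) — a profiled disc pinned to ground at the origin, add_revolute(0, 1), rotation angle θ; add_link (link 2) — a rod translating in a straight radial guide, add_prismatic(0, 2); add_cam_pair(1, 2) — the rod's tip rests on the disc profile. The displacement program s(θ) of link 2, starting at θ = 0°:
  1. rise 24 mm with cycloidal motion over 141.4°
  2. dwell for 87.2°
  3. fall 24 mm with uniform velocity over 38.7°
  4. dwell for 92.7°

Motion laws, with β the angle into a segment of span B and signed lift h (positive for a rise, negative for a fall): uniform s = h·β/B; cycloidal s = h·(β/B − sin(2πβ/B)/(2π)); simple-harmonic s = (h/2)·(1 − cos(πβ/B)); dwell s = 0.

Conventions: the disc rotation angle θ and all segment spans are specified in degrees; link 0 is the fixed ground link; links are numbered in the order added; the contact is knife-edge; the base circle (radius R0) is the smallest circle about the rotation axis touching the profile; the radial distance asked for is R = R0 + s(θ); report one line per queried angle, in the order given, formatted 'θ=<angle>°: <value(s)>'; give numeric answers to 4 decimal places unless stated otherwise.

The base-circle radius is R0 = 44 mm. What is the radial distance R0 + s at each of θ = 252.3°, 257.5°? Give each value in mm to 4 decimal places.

seg 1 [0°–141.4°] cycloidal, h=24: full span → s += 24 → s = 24.0000
seg 2 [141.4°–228.6°] dwell: s stays 24.0000
seg 3 [228.6°–267.3°] uniform, h=-24: θ=252.3° here. β=23.7, B=38.7. -24·23.7/38.7 = -14.6977 → s = 9.3023
seg 3 [228.6°–267.3°] uniform, h=-24: θ=257.5° here. β=28.9, B=38.7. -24·28.9/38.7 = -17.9225 → s = 6.0775
θ=252.3°: R = R0 + s = 44 + 9.3023 = 53.3023
θ=257.5°: R = R0 + s = 44 + 6.0775 = 50.0775

θ=252.3°: 53.3023
θ=257.5°: 50.0775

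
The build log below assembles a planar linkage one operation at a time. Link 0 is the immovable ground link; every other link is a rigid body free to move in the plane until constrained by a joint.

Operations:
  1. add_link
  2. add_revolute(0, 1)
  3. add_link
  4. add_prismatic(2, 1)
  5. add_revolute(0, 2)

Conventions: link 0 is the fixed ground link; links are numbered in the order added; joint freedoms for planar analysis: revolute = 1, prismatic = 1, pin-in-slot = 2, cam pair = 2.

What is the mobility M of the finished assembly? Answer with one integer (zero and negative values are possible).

L=1 J1=0 J2=0
add link → L=2 J1=0 J2=0
R@0,1 dof=1 J1 → L=2 J1=1 J2=0
add link → L=3 J1=1 J2=0
P@2,1 dof=1 J1 → L=3 J1=2 J2=0
R@0,2 dof=1 J1 → L=3 J1=3 J2=0
M=3(L−1)−2J1−J2=3·2−2·3−0=0

M = 0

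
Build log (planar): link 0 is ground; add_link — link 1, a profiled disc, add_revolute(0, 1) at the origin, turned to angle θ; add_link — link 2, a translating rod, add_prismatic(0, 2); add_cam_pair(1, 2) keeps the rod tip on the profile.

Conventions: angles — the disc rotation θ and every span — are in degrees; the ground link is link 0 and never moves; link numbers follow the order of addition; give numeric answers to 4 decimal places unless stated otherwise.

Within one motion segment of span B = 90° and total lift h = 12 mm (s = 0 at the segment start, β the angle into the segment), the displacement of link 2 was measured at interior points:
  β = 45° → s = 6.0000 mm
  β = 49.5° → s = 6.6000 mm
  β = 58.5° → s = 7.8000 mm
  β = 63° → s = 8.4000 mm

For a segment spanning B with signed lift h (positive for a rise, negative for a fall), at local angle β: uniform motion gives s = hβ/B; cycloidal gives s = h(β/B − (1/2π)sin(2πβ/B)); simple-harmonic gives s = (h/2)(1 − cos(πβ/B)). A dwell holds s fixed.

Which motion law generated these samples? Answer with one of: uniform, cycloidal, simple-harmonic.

candidates at β/B = r: uniform s = h·r (linear in β); cycloidal s = h·(r − sin(2πr)/(2π)); simple-harmonic s = (h/2)(1 − cos(πr))
β=45°: printed 6.0000 | uniform 6.0000, cycloidal 6.0000, simple-harmonic 6.0000
β=49.5°: printed 6.6000 | uniform 6.6000, cycloidal 7.1902, simple-harmonic 6.9386
β=58.5°: printed 7.8000 | uniform 7.8000, cycloidal 9.3451, simple-harmonic 8.7239
β=63°: printed 8.4000 | uniform 8.4000, cycloidal 10.2164, simple-harmonic 9.5267
only one law matches every sample → uniform

uniform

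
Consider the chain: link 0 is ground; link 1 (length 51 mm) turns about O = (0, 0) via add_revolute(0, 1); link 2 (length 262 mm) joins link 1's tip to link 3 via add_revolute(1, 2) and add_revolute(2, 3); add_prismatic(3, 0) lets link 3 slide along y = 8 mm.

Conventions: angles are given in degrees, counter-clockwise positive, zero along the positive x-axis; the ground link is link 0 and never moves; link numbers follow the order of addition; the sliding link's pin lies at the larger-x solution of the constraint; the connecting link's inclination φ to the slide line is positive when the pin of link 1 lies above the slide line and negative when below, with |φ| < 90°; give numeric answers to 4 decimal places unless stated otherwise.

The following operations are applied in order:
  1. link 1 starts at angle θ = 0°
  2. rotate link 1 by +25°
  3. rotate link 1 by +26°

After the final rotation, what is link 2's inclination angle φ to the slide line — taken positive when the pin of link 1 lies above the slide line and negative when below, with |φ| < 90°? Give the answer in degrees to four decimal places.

geometry: r = 51 mm, L = 262 mm, e = 8 mm; θ starts at 0°
rotate link 1 by +25°: θ ← 0° +25° = 25°
rotate link 1 by +26°: θ ← 25° +26° = 51°
h = r sin θ − e = 39.634444 − 8 = 31.634444
sin φ = h / L = 31.634444 / 262 = 0.12074215
φ = arcsin(0.12074215) = 6.934936°

6.9349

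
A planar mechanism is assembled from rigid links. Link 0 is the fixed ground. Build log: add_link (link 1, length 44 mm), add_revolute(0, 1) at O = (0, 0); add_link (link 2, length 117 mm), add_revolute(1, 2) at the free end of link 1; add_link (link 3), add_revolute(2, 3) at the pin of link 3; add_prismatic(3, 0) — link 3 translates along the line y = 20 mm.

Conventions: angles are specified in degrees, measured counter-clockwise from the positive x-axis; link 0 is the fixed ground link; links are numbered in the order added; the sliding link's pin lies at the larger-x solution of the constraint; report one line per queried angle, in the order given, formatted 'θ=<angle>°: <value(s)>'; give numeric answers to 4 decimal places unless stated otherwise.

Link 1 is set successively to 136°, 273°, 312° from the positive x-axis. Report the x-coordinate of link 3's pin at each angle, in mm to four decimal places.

geometry: r = 44 mm, L = 117 mm, e = 20 mm
θ=136°: crank pin P = (r cos θ, r sin θ) = (-31.650951, 30.564968)
θ=136°: h = r sin θ − e = 30.564968 − 20 = 10.564968
θ=136°: x = r cos θ + √(L² − h²) = -31.650951 + 116.522021 = 84.871070
θ=273°: crank pin P = (r cos θ, r sin θ) = (2.302782, -43.939700)
θ=273°: h = r sin θ − e = -43.939700 − 20 = -63.939700
θ=273°: x = r cos θ + √(L² − h²) = 2.302782 + 97.983237 = 100.286020
θ=312°: crank pin P = (r cos θ, r sin θ) = (29.441747, -32.698372)
θ=312°: h = r sin θ − e = -32.698372 − 20 = -52.698372
θ=312°: x = r cos θ + √(L² − h²) = 29.441747 + 104.459952 = 133.901699

θ=136°: 84.8711
θ=273°: 100.2860
θ=312°: 133.9017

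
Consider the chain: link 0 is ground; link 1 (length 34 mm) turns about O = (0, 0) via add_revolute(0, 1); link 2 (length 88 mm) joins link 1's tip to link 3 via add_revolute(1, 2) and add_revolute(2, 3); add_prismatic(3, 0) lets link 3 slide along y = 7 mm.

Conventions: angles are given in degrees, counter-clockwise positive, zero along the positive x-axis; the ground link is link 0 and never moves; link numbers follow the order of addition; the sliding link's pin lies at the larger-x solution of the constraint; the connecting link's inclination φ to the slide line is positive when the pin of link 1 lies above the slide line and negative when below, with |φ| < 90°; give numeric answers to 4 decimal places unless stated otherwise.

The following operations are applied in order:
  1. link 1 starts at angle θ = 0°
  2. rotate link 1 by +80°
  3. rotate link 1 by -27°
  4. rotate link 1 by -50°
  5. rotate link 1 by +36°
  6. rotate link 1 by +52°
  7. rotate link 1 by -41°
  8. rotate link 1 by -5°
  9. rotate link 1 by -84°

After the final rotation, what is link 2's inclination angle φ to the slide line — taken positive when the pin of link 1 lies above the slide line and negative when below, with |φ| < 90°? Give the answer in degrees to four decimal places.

geometry: r = 34 mm, L = 88 mm, e = 7 mm; θ starts at 0°
rotate link 1 by +80°: θ ← 0° +80° = 80°
rotate link 1 by -27°: θ ← 80° -27° = 53°
rotate link 1 by -50°: θ ← 53° -50° = 3°
rotate link 1 by +36°: θ ← 3° +36° = 39°
rotate link 1 by +52°: θ ← 39° +52° = 91°
rotate link 1 by -41°: θ ← 91° -41° = 50°
rotate link 1 by -5°: θ ← 50° -5° = 45°
rotate link 1 by -84°: θ ← 45° -84° = -39°
h = r sin θ − e = -21.396893 − 7 = -28.396893
sin φ = h / L = -28.396893 / 88 = -0.32269197
φ = arcsin(-0.32269197) = -18.825802°

-18.8258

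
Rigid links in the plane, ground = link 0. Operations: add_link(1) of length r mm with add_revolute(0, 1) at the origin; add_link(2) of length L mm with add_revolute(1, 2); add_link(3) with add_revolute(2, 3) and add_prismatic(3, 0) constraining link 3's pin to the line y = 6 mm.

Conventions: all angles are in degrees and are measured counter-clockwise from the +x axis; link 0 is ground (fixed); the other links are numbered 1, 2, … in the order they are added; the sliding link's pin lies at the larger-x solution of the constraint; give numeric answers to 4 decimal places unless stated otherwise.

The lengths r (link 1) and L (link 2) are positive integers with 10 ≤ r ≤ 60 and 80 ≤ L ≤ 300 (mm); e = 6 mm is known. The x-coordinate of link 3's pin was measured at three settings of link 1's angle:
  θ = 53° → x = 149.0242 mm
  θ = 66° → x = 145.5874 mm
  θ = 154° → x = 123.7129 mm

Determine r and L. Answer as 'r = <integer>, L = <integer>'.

constraint per measurement: (x − r cos θ)² + (r sin θ − e)² = L²
subtracting the θ₁ and θ₂ equations cancels the r² and L² terms:
r = (x₁² − x₂²) / (2[(x₁cos θ₁ + e sin θ₁) − (x₂cos θ₂ + e sin θ₂)]) = 17.0001 → r = 17
L² = (x₁ − r cos θ₁)² + (r sin θ₁ − e)² = 19321.0005 → L = 139.0000 → L = 139
check at θ₃=154°: x = 123.7129 (printed 123.7129) ✓

r = 17, L = 139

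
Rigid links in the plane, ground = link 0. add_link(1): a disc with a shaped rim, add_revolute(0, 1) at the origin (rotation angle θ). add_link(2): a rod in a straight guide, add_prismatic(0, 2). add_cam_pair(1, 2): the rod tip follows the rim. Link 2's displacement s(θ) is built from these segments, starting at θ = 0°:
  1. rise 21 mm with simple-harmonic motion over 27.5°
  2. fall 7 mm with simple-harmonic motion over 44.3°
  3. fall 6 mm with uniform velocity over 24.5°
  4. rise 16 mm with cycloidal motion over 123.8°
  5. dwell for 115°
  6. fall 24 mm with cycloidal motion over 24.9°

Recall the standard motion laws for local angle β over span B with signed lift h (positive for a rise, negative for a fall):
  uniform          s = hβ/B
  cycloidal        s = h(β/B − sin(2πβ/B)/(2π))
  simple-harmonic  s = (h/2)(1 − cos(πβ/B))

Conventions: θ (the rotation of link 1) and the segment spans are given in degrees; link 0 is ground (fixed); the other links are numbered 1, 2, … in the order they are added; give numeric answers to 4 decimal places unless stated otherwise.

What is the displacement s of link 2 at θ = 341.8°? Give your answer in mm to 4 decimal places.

segment 1 (0° to 27.5°, simple-harmonic, h = 21) is passed completely: s = 0.0000 + (21) = 21.0000
segment 2 (27.5° to 71.8°, simple-harmonic, h = -7) is passed completely: s = 21.0000 + (-7) = 14.0000
segment 3 (71.8° to 96.3°, uniform, h = -6) is passed completely: s = 14.0000 + (-6) = 8.0000
segment 4 (96.3° to 220.1°, cycloidal, h = 16) is passed completely: s = 8.0000 + (16) = 24.0000
segment 5 (220.1° to 335.1°, dwell): s unchanged at 24.0000
θ = 341.8° falls in segment 6 (335.1° to 360°, cycloidal, h = -24): β = 341.8 − 335.1 = 6.7°, B = 24.9°; Δs = -24·(0.2691 − sin(2π·0.2691)/(2π)) = -2.6655; s = 24.0000 − 2.6655 = 21.3345

21.3345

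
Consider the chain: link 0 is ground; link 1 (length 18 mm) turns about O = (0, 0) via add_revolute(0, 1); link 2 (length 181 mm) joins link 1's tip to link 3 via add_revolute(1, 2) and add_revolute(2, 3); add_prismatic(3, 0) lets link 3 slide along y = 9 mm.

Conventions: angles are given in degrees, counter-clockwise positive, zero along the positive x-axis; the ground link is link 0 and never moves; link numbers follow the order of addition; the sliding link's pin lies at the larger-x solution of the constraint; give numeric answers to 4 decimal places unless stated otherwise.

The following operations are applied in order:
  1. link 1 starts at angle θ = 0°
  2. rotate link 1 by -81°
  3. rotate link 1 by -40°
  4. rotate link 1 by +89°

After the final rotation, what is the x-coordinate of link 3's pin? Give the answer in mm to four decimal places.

geometry: r = 18 mm, L = 181 mm, e = 9 mm; θ starts at 0°
rotate link 1 by -81°: θ ← 0° -81° = -81°
rotate link 1 by -40°: θ ← -81° -40° = -121°
rotate link 1 by +89°: θ ← -121° +89° = -32°
crank pin P = (r cos θ, r sin θ) = (15.264866, -9.538547)
h = r sin θ − e = -9.538547 − 9 = -18.538547
x = r cos θ + √(L² − h²) = 15.264866 + 180.048111 = 195.312977

195.3130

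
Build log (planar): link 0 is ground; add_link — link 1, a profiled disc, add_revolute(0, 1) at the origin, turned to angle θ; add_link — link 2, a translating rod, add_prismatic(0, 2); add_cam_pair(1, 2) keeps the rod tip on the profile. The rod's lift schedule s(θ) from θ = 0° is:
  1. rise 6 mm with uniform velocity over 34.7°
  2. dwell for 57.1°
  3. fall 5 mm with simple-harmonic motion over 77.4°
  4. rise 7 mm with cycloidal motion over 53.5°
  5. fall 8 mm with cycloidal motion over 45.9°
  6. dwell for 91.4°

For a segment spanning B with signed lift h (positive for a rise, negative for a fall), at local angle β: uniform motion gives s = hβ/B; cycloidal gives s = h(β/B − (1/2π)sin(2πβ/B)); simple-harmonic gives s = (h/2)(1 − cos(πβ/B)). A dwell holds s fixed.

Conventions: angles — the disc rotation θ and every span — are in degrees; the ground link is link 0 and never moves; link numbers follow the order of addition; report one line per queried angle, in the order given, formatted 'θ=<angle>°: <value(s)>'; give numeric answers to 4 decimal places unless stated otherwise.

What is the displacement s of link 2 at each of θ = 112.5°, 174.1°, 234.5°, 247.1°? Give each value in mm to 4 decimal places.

seg 1 [0°–34.7°] uniform, h=6: full span → s += 6 → s = 6.0000
seg 2 [34.7°–91.8°] dwell: s stays 6.0000
seg 3 [91.8°–169.2°] simple-harmonic, h=-5: θ=112.5° here. β=20.7, B=77.4. -5/2·(1 − cos(π·0.2674)) = -0.8317 → s = 5.1683
seg 3 [91.8°–169.2°] simple-harmonic, h=-5: full span → s += -5 → s = 1.0000
seg 4 [169.2°–222.7°] cycloidal, h=7: θ=174.1° here. β=4.9, B=53.5. 7·(0.0916 − sin(2π·0.0916)/(2π)) = 0.0348 → s = 1.0348
seg 4 [169.2°–222.7°] cycloidal, h=7: full span → s += 7 → s = 8.0000
seg 5 [222.7°–268.6°] cycloidal, h=-8: θ=234.5° here. β=11.8, B=45.9. -8·(0.2571 − sin(2π·0.2571)/(2π)) = -0.7847 → s = 7.2153
seg 5 [222.7°–268.6°] cycloidal, h=-8: θ=247.1° here. β=24.4, B=45.9. -8·(0.5316 − sin(2π·0.5316)/(2π)) = -4.5038 → s = 3.4962

θ=112.5°: 5.1683
θ=174.1°: 1.0348
θ=234.5°: 7.2153
θ=247.1°: 3.4962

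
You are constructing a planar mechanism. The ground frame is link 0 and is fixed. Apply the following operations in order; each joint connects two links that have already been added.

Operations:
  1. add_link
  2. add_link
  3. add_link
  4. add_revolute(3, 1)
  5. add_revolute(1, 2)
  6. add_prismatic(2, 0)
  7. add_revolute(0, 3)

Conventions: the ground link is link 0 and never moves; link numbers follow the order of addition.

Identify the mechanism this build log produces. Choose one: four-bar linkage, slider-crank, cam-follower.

links: 4 (incl. ground); joints: 3 revolute, 1 prismatic, 0 higher (cam) pair, forming one closed loop
4 links, 3 revolutes + 1 prismatic in one loop → slider-crank

slider-crank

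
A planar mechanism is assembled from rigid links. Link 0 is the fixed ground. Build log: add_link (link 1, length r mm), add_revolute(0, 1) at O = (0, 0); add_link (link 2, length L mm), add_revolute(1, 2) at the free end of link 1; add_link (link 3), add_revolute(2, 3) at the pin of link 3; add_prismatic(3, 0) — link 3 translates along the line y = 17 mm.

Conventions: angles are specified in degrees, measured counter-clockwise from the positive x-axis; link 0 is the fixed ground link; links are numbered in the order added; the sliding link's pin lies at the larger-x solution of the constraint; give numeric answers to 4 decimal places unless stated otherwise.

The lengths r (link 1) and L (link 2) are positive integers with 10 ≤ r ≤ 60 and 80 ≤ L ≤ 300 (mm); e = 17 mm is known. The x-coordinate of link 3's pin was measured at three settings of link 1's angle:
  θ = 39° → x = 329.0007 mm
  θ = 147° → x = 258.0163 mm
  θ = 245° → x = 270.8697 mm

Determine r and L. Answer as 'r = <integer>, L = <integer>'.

constraint per measurement: (x − r cos θ)² + (r sin θ − e)² = L²
subtracting the θ₁ and θ₂ equations cancels the r² and L² terms:
r = (x₁² − x₂²) / (2[(x₁cos θ₁ + e sin θ₁) − (x₂cos θ₂ + e sin θ₂)]) = 44.0000 → r = 44
L² = (x₁ − r cos θ₁)² + (r sin θ₁ − e)² = 87025.0195 → L = 295.0000 → L = 295
check at θ₃=245°: x = 270.8697 (printed 270.8697) ✓

r = 44, L = 295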